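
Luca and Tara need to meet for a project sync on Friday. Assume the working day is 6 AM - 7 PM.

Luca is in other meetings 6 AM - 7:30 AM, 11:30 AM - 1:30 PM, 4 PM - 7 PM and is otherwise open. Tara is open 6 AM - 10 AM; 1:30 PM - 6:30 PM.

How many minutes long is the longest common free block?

150

Luca free: 07:30-11:30, 13:30-16:00 (invert busy blocks within the working day).
Tara free: 06:00-10:00, 13:30-18:30.
Luca ∩ Tara: 07:30-10:00, 13:30-16:00.
The longest is 07:30-10:00 at 150 minutes.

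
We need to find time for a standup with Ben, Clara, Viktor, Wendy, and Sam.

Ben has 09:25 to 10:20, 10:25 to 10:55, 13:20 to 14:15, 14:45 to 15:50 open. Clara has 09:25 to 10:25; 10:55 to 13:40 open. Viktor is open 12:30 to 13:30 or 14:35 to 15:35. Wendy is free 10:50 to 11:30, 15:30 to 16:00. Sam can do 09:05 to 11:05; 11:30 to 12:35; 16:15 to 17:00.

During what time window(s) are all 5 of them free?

Ben ∩ Clara: 09:25-10:20, 13:20-13:40.
Ben ∩ Clara ∩ Viktor: 13:20-13:30.
Ben ∩ Clara ∩ Viktor ∩ Wendy: ∅.
Ben ∩ Clara ∩ Viktor ∩ Wendy ∩ Sam: ∅.
There is no time when everyone is free.

none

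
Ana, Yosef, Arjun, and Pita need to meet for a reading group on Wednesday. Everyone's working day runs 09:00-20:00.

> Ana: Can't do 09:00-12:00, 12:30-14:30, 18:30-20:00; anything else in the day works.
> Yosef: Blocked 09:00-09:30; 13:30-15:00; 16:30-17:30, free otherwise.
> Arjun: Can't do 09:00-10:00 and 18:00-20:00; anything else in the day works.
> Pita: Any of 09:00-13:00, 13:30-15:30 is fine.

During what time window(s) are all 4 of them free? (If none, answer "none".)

12:00-12:30, 15:00-15:30

Ana free: 12:00-12:30, 14:30-18:30 (invert busy blocks within the working day).
Yosef free: 09:30-13:30, 15:00-16:30, 17:30-20:00 (invert busy blocks within the working day).
Arjun free: 10:00-18:00 (invert busy blocks within the working day).
Pita free: 09:00-13:00, 13:30-15:30.
Ana ∩ Yosef: 12:00-12:30, 15:00-16:30, 17:30-18:30.
Ana ∩ Yosef ∩ Arjun: 12:00-12:30, 15:00-16:30, 17:30-18:00.
Ana ∩ Yosef ∩ Arjun ∩ Pita: 12:00-12:30, 15:00-15:30.
So the common availability across everyone is 12:00-12:30, 15:00-15:30.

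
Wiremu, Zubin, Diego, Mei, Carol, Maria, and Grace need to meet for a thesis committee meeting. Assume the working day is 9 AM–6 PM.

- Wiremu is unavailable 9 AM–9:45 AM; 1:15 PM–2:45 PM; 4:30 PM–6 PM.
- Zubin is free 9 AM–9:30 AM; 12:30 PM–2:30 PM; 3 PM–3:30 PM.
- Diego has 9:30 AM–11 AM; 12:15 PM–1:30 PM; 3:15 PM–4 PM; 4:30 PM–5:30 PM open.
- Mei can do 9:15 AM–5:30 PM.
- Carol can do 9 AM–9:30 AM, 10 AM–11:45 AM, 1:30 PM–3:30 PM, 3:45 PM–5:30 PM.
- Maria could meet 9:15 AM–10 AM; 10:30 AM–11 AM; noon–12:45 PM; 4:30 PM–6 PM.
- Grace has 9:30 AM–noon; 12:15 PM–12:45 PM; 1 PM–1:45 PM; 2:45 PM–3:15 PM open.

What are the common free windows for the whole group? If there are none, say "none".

Wiremu free: 09:45-13:15, 14:45-16:30 (invert busy blocks within the working day).
Zubin free: 09:00-09:30, 12:30-14:30, 15:00-15:30.
Diego free: 09:30-11:00, 12:15-13:30, 15:15-16:00, 16:30-17:30.
Mei free: 09:15-17:30.
Carol free: 09:00-09:30, 10:00-11:45, 13:30-15:30, 15:45-17:30.
Maria free: 09:15-10:00, 10:30-11:00, 12:00-12:45, 16:30-18:00.
Grace free: 09:30-12:00, 12:15-12:45, 13:00-13:45, 14:45-15:15.
Wiremu ∩ Zubin: 12:30-13:15, 15:00-15:30.
Wiremu ∩ Zubin ∩ Diego: 12:30-13:15, 15:15-15:30.
Wiremu ∩ Zubin ∩ Diego ∩ Mei: 12:30-13:15, 15:15-15:30.
Wiremu ∩ Zubin ∩ Diego ∩ Mei ∩ Carol: 15:15-15:30.
Wiremu ∩ Zubin ∩ Diego ∩ Mei ∩ Carol ∩ Maria: ∅.
Wiremu ∩ Zubin ∩ Diego ∩ Mei ∩ Carol ∩ Maria ∩ Grace: ∅.
There is no time when everyone is free.

none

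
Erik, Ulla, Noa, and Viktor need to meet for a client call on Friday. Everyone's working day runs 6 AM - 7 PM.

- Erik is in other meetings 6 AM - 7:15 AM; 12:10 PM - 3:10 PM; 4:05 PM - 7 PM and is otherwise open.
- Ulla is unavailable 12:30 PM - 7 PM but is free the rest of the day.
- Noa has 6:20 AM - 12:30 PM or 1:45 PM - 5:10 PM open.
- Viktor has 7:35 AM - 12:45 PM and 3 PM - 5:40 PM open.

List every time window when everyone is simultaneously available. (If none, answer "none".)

Erik free: 07:15-12:10, 15:10-16:05 (invert busy blocks within the working day).
Ulla free: 06:00-12:30 (invert busy blocks within the working day).
Noa free: 06:20-12:30, 13:45-17:10.
Viktor free: 07:35-12:45, 15:00-17:40.
Erik ∩ Ulla: 07:15-12:10.
Erik ∩ Ulla ∩ Noa: 07:15-12:10.
Erik ∩ Ulla ∩ Noa ∩ Viktor: 07:35-12:10.

07:35-12:10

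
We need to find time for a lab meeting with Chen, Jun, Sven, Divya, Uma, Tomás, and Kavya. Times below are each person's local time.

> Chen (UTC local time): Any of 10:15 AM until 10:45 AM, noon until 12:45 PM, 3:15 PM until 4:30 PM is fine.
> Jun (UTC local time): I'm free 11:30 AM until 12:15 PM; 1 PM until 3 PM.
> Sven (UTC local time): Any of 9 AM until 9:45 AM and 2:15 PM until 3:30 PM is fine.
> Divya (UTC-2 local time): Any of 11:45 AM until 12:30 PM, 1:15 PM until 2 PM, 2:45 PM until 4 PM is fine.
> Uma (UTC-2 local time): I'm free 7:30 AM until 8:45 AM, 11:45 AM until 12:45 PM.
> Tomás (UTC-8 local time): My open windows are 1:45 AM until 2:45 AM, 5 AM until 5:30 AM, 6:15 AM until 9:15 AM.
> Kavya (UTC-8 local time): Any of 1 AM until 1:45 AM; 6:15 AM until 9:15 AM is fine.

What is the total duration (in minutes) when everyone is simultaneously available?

Chen in UTC: 10:15-10:45, 12:00-12:45, 15:15-16:30.
Jun in UTC: 11:30-12:15, 13:00-15:00.
Sven in UTC: 09:00-09:45, 14:15-15:30.
Divya in UTC: 13:45-14:30, 15:15-16:00, 16:45-18:00 (add 2h to convert from UTC-2).
Uma in UTC: 09:30-10:45, 13:45-14:45 (add 2h to convert from UTC-2).
Tomás in UTC: 09:45-10:45, 13:00-13:30, 14:15-17:15 (add 8h to convert from UTC-8).
Kavya in UTC: 09:00-09:45, 14:15-17:15 (add 8h to convert from UTC-8).
Chen ∩ Jun: 12:00-12:15.
Chen ∩ Jun ∩ Sven: ∅.
Chen ∩ Jun ∩ Sven ∩ Divya: ∅.
Chen ∩ Jun ∩ Sven ∩ Divya ∩ Uma: ∅.
Chen ∩ Jun ∩ Sven ∩ Divya ∩ Uma ∩ Tomás: ∅.
Chen ∩ Jun ∩ Sven ∩ Divya ∩ Uma ∩ Tomás ∩ Kavya: ∅.
There is no time when everyone is free.
There is no common window, so the total is 0 minutes.

0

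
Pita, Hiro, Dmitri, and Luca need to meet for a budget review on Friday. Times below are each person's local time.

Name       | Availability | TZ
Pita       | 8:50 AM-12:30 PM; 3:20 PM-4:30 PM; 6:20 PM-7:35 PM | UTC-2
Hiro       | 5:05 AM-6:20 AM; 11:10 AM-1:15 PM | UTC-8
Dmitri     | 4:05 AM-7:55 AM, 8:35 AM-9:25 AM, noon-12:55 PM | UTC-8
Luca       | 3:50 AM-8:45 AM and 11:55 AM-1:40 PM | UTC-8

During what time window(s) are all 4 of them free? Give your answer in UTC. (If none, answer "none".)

Pita in UTC: 10:50-14:30, 17:20-18:30, 20:20-21:35 (add 2h to convert from UTC-2).
Hiro in UTC: 13:05-14:20, 19:10-21:15 (add 8h to convert from UTC-8).
Dmitri in UTC: 12:05-15:55, 16:35-17:25, 20:00-20:55 (add 8h to convert from UTC-8).
Luca in UTC: 11:50-16:45, 19:55-21:40 (add 8h to convert from UTC-8).
Pita ∩ Hiro: 13:05-14:20, 20:20-21:15.
Pita ∩ Hiro ∩ Dmitri: 13:05-14:20, 20:20-20:55.
Pita ∩ Hiro ∩ Dmitri ∩ Luca: 13:05-14:20, 20:20-20:55.

13:05-14:20, 20:20-20:55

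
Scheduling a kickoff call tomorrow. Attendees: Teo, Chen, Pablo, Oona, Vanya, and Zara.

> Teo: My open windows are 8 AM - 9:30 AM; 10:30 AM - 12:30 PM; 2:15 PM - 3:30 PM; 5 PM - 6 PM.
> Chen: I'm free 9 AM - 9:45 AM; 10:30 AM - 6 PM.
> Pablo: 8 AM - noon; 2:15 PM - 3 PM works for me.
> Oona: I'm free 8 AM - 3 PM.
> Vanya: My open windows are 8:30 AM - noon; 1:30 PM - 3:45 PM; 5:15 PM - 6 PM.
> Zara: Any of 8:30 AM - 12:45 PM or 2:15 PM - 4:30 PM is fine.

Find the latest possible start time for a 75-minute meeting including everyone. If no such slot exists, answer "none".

Teo ∩ Chen: 09:00-09:30, 10:30-12:30, 14:15-15:30, 17:00-18:00.
Teo ∩ Chen ∩ Pablo: 09:00-09:30, 10:30-12:00, 14:15-15:00.
Teo ∩ Chen ∩ Pablo ∩ Oona: 09:00-09:30, 10:30-12:00, 14:15-15:00.
Teo ∩ Chen ∩ Pablo ∩ Oona ∩ Vanya: 09:00-09:30, 10:30-12:00, 14:15-15:00.
Teo ∩ Chen ∩ Pablo ∩ Oona ∩ Vanya ∩ Zara: 09:00-09:30, 10:30-12:00, 14:15-15:00.
The last common window of at least 75 minutes is 10:30-12:00; a 75-minute meeting can start as late as 10:45 and still end by 12:00.

10:45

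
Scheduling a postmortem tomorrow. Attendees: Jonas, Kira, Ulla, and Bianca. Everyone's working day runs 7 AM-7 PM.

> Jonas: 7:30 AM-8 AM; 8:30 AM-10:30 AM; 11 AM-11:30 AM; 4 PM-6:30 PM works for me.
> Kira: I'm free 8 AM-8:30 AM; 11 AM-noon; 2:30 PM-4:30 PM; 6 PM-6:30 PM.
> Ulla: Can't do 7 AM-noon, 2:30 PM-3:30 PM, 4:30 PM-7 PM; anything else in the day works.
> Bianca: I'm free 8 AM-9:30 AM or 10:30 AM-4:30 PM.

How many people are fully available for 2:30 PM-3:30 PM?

Jonas free: 07:30-08:00, 08:30-10:30, 11:00-11:30, 16:00-18:30.
Kira free: 08:00-08:30, 11:00-12:00, 14:30-16:30, 18:00-18:30.
Ulla free: 12:00-14:30, 15:30-16:30 (invert busy blocks within the working day).
Bianca free: 08:00-09:30, 10:30-16:30.
Kira and Bianca can make the full 14:30-15:30 slot — that's 2.

2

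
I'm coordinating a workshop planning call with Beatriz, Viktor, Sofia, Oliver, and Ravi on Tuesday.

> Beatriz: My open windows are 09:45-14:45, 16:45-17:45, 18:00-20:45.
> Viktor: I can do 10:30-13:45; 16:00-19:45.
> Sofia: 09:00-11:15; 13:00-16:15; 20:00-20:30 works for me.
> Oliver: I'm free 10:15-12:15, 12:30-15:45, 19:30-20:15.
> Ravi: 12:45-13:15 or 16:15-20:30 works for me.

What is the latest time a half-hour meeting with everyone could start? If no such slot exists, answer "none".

Beatriz ∩ Viktor: 10:30-13:45, 16:45-17:45, 18:00-19:45.
Beatriz ∩ Viktor ∩ Sofia: 10:30-11:15, 13:00-13:45.
Beatriz ∩ Viktor ∩ Sofia ∩ Oliver: 10:30-11:15, 13:00-13:45.
Beatriz ∩ Viktor ∩ Sofia ∩ Oliver ∩ Ravi: 13:00-13:15.
So the common availability across everyone is 13:00-13:15.
No common window is at least 30 minutes long.

none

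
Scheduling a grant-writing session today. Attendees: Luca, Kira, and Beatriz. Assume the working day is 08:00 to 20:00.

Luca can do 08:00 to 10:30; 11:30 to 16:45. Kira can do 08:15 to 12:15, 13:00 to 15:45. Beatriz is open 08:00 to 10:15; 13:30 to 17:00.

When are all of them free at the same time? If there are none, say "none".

08:15-10:15, 13:30-15:45

Luca ∩ Kira: 08:15-10:30, 11:30-12:15, 13:00-15:45.
Luca ∩ Kira ∩ Beatriz: 08:15-10:15, 13:30-15:45.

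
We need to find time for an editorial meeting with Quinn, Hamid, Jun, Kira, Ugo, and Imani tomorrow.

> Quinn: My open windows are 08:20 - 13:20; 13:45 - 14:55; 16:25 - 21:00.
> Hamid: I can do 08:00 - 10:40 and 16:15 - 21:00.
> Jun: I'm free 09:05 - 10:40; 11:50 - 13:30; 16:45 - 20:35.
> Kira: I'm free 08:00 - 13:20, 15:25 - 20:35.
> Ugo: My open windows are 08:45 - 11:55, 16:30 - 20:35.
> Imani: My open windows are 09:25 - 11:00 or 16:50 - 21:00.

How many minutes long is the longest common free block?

225

Quinn ∩ Hamid: 08:20-10:40, 16:25-21:00.
Quinn ∩ Hamid ∩ Jun: 09:05-10:40, 16:45-20:35.
Quinn ∩ Hamid ∩ Jun ∩ Kira: 09:05-10:40, 16:45-20:35.
Quinn ∩ Hamid ∩ Jun ∩ Kira ∩ Ugo: 09:05-10:40, 16:45-20:35.
Quinn ∩ Hamid ∩ Jun ∩ Kira ∩ Ugo ∩ Imani: 09:25-10:40, 16:50-20:35.
Those are the intersection windows.
The longest is 16:50-20:35 at 225 minutes.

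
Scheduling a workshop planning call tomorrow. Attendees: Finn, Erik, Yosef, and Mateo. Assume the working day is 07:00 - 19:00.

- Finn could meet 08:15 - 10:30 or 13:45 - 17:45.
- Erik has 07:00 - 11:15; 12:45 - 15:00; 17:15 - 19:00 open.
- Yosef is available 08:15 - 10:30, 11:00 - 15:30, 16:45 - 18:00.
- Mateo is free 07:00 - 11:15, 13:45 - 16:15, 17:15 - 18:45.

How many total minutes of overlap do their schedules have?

240

Finn ∩ Erik: 08:15-10:30, 13:45-15:00, 17:15-17:45.
Finn ∩ Erik ∩ Yosef: 08:15-10:30, 13:45-15:00, 17:15-17:45.
Finn ∩ Erik ∩ Yosef ∩ Mateo: 08:15-10:30, 13:45-15:00, 17:15-17:45.
Those are the intersection windows.
Summing the common windows: 135 + 75 + 30 = 240 minutes.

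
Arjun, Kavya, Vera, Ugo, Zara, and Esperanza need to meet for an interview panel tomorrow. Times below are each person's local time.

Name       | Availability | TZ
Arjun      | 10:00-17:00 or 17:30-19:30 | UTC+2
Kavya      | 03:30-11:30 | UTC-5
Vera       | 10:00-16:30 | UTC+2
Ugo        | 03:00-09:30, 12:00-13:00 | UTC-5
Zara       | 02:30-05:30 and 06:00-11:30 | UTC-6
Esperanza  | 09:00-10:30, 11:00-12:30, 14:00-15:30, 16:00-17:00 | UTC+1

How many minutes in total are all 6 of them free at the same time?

240

Arjun in UTC: 08:00-15:00, 15:30-17:30 (subtract 2h to convert from UTC+2).
Kavya in UTC: 08:30-16:30 (add 5h to convert from UTC-5).
Vera in UTC: 08:00-14:30 (subtract 2h to convert from UTC+2).
Ugo in UTC: 08:00-14:30, 17:00-18:00 (add 5h to convert from UTC-5).
Zara in UTC: 08:30-11:30, 12:00-17:30 (add 6h to convert from UTC-6).
Esperanza in UTC: 08:00-09:30, 10:00-11:30, 13:00-14:30, 15:00-16:00 (subtract 1h to convert from UTC+1).
Arjun ∩ Kavya: 08:30-15:00, 15:30-16:30.
Arjun ∩ Kavya ∩ Vera: 08:30-14:30.
Arjun ∩ Kavya ∩ Vera ∩ Ugo: 08:30-14:30.
Arjun ∩ Kavya ∩ Vera ∩ Ugo ∩ Zara: 08:30-11:30, 12:00-14:30.
Arjun ∩ Kavya ∩ Vera ∩ Ugo ∩ Zara ∩ Esperanza: 08:30-09:30, 10:00-11:30, 13:00-14:30.
Summing the common windows: 60 + 90 + 90 = 240 minutes.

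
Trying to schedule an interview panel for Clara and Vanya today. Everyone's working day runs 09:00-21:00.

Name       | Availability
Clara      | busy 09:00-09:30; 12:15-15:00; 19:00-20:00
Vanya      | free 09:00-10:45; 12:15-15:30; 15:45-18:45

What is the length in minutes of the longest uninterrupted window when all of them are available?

180

Clara free: 09:30-12:15, 15:00-19:00, 20:00-21:00 (invert busy blocks within the working day).
Vanya free: 09:00-10:45, 12:15-15:30, 15:45-18:45.
Clara ∩ Vanya: 09:30-10:45, 15:00-15:30, 15:45-18:45.
Those are the intersection windows.
The longest is 15:45-18:45 at 180 minutes.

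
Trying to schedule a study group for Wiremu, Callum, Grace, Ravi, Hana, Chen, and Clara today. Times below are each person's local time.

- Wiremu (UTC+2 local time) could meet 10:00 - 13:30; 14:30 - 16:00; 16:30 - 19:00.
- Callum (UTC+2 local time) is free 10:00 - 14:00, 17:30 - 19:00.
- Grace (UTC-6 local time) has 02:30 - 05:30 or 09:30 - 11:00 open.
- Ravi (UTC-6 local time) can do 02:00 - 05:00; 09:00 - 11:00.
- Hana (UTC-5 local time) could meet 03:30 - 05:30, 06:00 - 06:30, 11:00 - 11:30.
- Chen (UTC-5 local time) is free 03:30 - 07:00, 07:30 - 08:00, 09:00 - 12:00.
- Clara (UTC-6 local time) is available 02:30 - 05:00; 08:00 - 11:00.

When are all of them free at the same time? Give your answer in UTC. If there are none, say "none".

08:30-10:30, 16:00-16:30

Wiremu in UTC: 08:00-11:30, 12:30-14:00, 14:30-17:00 (subtract 2h to convert from UTC+2).
Callum in UTC: 08:00-12:00, 15:30-17:00 (subtract 2h to convert from UTC+2).
Grace in UTC: 08:30-11:30, 15:30-17:00 (add 6h to convert from UTC-6).
Ravi in UTC: 08:00-11:00, 15:00-17:00 (add 6h to convert from UTC-6).
Hana in UTC: 08:30-10:30, 11:00-11:30, 16:00-16:30 (add 5h to convert from UTC-5).
Chen in UTC: 08:30-12:00, 12:30-13:00, 14:00-17:00 (add 5h to convert from UTC-5).
Clara in UTC: 08:30-11:00, 14:00-17:00 (add 6h to convert from UTC-6).
Wiremu ∩ Callum: 08:00-11:30, 15:30-17:00.
Wiremu ∩ Callum ∩ Grace: 08:30-11:30, 15:30-17:00.
Wiremu ∩ Callum ∩ Grace ∩ Ravi: 08:30-11:00, 15:30-17:00.
Wiremu ∩ Callum ∩ Grace ∩ Ravi ∩ Hana: 08:30-10:30, 16:00-16:30.
Wiremu ∩ Callum ∩ Grace ∩ Ravi ∩ Hana ∩ Chen: 08:30-10:30, 16:00-16:30.
Wiremu ∩ Callum ∩ Grace ∩ Ravi ∩ Hana ∩ Chen ∩ Clara: 08:30-10:30, 16:00-16:30.
Those are the intersection windows.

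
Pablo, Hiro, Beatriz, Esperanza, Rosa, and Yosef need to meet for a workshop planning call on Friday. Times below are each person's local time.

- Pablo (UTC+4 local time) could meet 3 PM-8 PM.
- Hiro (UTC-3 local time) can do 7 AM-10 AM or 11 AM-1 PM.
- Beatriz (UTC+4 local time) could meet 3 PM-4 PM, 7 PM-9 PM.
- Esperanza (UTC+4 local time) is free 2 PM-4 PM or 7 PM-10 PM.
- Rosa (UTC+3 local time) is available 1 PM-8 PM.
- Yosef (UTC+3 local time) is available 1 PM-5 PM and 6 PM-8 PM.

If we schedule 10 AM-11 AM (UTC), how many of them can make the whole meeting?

4

Pablo in UTC: 11:00-16:00 (subtract 4h to convert from UTC+4).
Hiro in UTC: 10:00-13:00, 14:00-16:00 (add 3h to convert from UTC-3).
Beatriz in UTC: 11:00-12:00, 15:00-17:00 (subtract 4h to convert from UTC+4).
Esperanza in UTC: 10:00-12:00, 15:00-18:00 (subtract 4h to convert from UTC+4).
Rosa in UTC: 10:00-17:00 (subtract 3h to convert from UTC+3).
Yosef in UTC: 10:00-14:00, 15:00-17:00 (subtract 3h to convert from UTC+3).
Hiro, Esperanza, Rosa, and Yosef can make the full 10:00-11:00 slot — that's 4.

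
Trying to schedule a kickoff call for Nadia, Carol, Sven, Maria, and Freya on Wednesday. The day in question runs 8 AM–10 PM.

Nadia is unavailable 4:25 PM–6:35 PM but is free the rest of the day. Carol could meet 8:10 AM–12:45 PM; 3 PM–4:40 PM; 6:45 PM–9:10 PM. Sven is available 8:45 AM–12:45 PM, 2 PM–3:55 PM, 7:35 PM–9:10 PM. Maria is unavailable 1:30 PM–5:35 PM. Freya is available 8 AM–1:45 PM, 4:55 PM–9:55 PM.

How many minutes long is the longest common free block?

240

Nadia free: 08:00-16:25, 18:35-22:00 (invert busy blocks within the working day).
Carol free: 08:10-12:45, 15:00-16:40, 18:45-21:10.
Sven free: 08:45-12:45, 14:00-15:55, 19:35-21:10.
Maria free: 08:00-13:30, 17:35-22:00 (invert busy blocks within the working day).
Freya free: 08:00-13:45, 16:55-21:55.
Nadia ∩ Carol: 08:10-12:45, 15:00-16:25, 18:45-21:10.
Nadia ∩ Carol ∩ Sven: 08:45-12:45, 15:00-15:55, 19:35-21:10.
Nadia ∩ Carol ∩ Sven ∩ Maria: 08:45-12:45, 19:35-21:10.
Nadia ∩ Carol ∩ Sven ∩ Maria ∩ Freya: 08:45-12:45, 19:35-21:10.
The longest is 08:45-12:45 at 240 minutes.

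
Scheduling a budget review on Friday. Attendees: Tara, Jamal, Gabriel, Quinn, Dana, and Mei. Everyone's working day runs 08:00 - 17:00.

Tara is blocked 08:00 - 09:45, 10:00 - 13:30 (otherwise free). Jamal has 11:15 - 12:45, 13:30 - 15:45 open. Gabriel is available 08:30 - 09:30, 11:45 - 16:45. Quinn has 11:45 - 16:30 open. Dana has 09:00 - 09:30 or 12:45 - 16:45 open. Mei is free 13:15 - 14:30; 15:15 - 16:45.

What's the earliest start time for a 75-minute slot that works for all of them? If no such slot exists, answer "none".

none

Tara free: 09:45-10:00, 13:30-17:00 (invert busy blocks within the working day).
Jamal free: 11:15-12:45, 13:30-15:45.
Gabriel free: 08:30-09:30, 11:45-16:45.
Quinn free: 11:45-16:30.
Dana free: 09:00-09:30, 12:45-16:45.
Mei free: 13:15-14:30, 15:15-16:45.
Tara ∩ Jamal: 13:30-15:45.
Tara ∩ Jamal ∩ Gabriel: 13:30-15:45.
Tara ∩ Jamal ∩ Gabriel ∩ Quinn: 13:30-15:45.
Tara ∩ Jamal ∩ Gabriel ∩ Quinn ∩ Dana: 13:30-15:45.
Tara ∩ Jamal ∩ Gabriel ∩ Quinn ∩ Dana ∩ Mei: 13:30-14:30, 15:15-15:45.
No common window is at least 75 minutes long.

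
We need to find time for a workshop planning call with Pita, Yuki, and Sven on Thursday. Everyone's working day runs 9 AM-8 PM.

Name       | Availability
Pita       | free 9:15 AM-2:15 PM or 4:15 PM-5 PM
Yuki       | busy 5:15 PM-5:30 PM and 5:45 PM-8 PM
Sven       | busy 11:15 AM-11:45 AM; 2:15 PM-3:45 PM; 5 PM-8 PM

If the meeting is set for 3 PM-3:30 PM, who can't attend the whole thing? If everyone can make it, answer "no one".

Pita free: 09:15-14:15, 16:15-17:00.
Yuki free: 09:00-17:15, 17:30-17:45 (invert busy blocks within the working day).
Sven free: 09:00-11:15, 11:45-14:15, 15:45-17:00 (invert busy blocks within the working day).
Pita: not fully free for 15:00-15:30. Yuki: free for 15:00-15:30. Sven: not fully free for 15:00-15:30.

Pita, Sven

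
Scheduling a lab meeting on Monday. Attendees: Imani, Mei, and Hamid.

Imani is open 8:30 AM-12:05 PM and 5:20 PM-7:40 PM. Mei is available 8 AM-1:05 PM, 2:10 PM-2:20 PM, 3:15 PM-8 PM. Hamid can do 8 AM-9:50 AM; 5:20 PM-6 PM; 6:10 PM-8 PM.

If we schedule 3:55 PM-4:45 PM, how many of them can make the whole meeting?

1

Mei can make the full 15:55-16:45 slot — that's 1.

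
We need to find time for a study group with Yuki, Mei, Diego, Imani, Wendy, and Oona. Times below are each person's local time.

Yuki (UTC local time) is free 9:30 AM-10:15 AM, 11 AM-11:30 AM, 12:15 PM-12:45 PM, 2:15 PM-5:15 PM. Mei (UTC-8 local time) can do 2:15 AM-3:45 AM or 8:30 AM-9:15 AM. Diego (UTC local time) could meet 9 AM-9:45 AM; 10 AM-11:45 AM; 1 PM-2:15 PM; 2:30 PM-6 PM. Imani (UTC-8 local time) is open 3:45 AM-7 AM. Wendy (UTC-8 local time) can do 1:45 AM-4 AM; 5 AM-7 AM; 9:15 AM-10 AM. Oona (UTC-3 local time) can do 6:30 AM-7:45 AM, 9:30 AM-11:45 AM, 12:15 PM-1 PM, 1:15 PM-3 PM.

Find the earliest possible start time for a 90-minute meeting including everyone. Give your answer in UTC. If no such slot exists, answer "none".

none

Yuki in UTC: 09:30-10:15, 11:00-11:30, 12:15-12:45, 14:15-17:15.
Mei in UTC: 10:15-11:45, 16:30-17:15 (add 8h to convert from UTC-8).
Diego in UTC: 09:00-09:45, 10:00-11:45, 13:00-14:15, 14:30-18:00.
Imani in UTC: 11:45-15:00 (add 8h to convert from UTC-8).
Wendy in UTC: 09:45-12:00, 13:00-15:00, 17:15-18:00 (add 8h to convert from UTC-8).
Oona in UTC: 09:30-10:45, 12:30-14:45, 15:15-16:00, 16:15-18:00 (add 3h to convert from UTC-3).
Yuki ∩ Mei: 11:00-11:30, 16:30-17:15.
Yuki ∩ Mei ∩ Diego: 11:00-11:30, 16:30-17:15.
Yuki ∩ Mei ∩ Diego ∩ Imani: ∅.
Yuki ∩ Mei ∩ Diego ∩ Imani ∩ Wendy: ∅.
Yuki ∩ Mei ∩ Diego ∩ Imani ∩ Wendy ∩ Oona: ∅.
There is no time when everyone is free.
No common window is at least 90 minutes long.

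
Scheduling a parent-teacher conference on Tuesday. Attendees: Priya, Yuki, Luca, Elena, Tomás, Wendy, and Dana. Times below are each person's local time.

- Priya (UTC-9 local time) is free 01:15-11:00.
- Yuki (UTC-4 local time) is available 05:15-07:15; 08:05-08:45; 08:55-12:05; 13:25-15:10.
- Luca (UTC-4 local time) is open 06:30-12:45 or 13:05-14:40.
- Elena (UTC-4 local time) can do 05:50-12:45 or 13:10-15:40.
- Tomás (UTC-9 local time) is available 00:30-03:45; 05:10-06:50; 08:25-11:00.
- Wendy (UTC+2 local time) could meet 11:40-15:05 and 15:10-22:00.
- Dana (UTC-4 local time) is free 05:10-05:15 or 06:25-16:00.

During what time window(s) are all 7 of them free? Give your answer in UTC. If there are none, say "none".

10:30-11:15, 12:05-12:45, 14:10-15:50, 17:25-18:40

Priya in UTC: 10:15-20:00 (add 9h to convert from UTC-9).
Yuki in UTC: 09:15-11:15, 12:05-12:45, 12:55-16:05, 17:25-19:10 (add 4h to convert from UTC-4).
Luca in UTC: 10:30-16:45, 17:05-18:40 (add 4h to convert from UTC-4).
Elena in UTC: 09:50-16:45, 17:10-19:40 (add 4h to convert from UTC-4).
Tomás in UTC: 09:30-12:45, 14:10-15:50, 17:25-20:00 (add 9h to convert from UTC-9).
Wendy in UTC: 09:40-13:05, 13:10-20:00 (subtract 2h to convert from UTC+2).
Dana in UTC: 09:10-09:15, 10:25-20:00 (add 4h to convert from UTC-4).
Priya ∩ Yuki: 10:15-11:15, 12:05-12:45, 12:55-16:05, 17:25-19:10.
Priya ∩ Yuki ∩ Luca: 10:30-11:15, 12:05-12:45, 12:55-16:05, 17:25-18:40.
Priya ∩ Yuki ∩ Luca ∩ Elena: 10:30-11:15, 12:05-12:45, 12:55-16:05, 17:25-18:40.
Priya ∩ Yuki ∩ Luca ∩ Elena ∩ Tomás: 10:30-11:15, 12:05-12:45, 14:10-15:50, 17:25-18:40.
Priya ∩ Yuki ∩ Luca ∩ Elena ∩ Tomás ∩ Wendy: 10:30-11:15, 12:05-12:45, 14:10-15:50, 17:25-18:40.
Priya ∩ Yuki ∩ Luca ∩ Elena ∩ Tomás ∩ Wendy ∩ Dana: 10:30-11:15, 12:05-12:45, 14:10-15:50, 17:25-18:40.
Those are the intersection windows.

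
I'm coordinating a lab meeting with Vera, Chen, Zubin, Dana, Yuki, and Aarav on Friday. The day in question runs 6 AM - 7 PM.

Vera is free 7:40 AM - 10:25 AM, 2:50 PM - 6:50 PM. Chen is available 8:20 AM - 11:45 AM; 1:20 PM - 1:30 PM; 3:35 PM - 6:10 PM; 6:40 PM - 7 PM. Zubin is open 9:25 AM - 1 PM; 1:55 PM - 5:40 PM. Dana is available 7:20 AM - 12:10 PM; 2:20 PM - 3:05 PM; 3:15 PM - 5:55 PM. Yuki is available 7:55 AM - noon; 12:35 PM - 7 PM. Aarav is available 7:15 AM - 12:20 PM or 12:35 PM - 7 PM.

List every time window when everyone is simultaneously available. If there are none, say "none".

Vera ∩ Chen: 08:20-10:25, 15:35-18:10, 18:40-18:50.
Vera ∩ Chen ∩ Zubin: 09:25-10:25, 15:35-17:40.
Vera ∩ Chen ∩ Zubin ∩ Dana: 09:25-10:25, 15:35-17:40.
Vera ∩ Chen ∩ Zubin ∩ Dana ∩ Yuki: 09:25-10:25, 15:35-17:40.
Vera ∩ Chen ∩ Zubin ∩ Dana ∩ Yuki ∩ Aarav: 09:25-10:25, 15:35-17:40.
So the common availability across everyone is 09:25-10:25, 15:35-17:40.

09:25-10:25, 15:35-17:40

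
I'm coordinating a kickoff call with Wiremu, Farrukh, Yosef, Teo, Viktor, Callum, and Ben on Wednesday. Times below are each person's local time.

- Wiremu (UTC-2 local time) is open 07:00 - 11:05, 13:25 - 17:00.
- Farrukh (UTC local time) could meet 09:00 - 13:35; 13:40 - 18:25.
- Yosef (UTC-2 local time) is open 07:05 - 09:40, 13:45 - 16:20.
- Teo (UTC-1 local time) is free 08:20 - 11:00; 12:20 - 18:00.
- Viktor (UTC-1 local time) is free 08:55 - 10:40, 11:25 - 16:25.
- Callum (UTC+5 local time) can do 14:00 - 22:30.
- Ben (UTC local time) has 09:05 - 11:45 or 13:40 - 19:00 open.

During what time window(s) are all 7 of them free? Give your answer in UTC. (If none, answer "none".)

Wiremu in UTC: 09:00-13:05, 15:25-19:00 (add 2h to convert from UTC-2).
Farrukh in UTC: 09:00-13:35, 13:40-18:25.
Yosef in UTC: 09:05-11:40, 15:45-18:20 (add 2h to convert from UTC-2).
Teo in UTC: 09:20-12:00, 13:20-19:00 (add 1h to convert from UTC-1).
Viktor in UTC: 09:55-11:40, 12:25-17:25 (add 1h to convert from UTC-1).
Callum in UTC: 09:00-17:30 (subtract 5h to convert from UTC+5).
Ben in UTC: 09:05-11:45, 13:40-19:00.
Wiremu ∩ Farrukh: 09:00-13:05, 15:25-18:25.
Wiremu ∩ Farrukh ∩ Yosef: 09:05-11:40, 15:45-18:20.
Wiremu ∩ Farrukh ∩ Yosef ∩ Teo: 09:20-11:40, 15:45-18:20.
Wiremu ∩ Farrukh ∩ Yosef ∩ Teo ∩ Viktor: 09:55-11:40, 15:45-17:25.
Wiremu ∩ Farrukh ∩ Yosef ∩ Teo ∩ Viktor ∩ Callum: 09:55-11:40, 15:45-17:25.
Wiremu ∩ Farrukh ∩ Yosef ∩ Teo ∩ Viktor ∩ Callum ∩ Ben: 09:55-11:40, 15:45-17:25.
So the common availability across everyone is 09:55-11:40, 15:45-17:25.

09:55-11:40, 15:45-17:25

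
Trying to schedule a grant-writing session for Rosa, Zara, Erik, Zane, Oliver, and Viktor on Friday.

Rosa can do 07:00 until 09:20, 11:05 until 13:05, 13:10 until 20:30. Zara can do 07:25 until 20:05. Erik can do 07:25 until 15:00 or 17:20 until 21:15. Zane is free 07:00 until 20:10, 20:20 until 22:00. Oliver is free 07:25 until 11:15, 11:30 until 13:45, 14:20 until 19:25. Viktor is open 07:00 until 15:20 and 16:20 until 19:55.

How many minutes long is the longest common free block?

125

Rosa ∩ Zara: 07:25-09:20, 11:05-13:05, 13:10-20:05.
Rosa ∩ Zara ∩ Erik: 07:25-09:20, 11:05-13:05, 13:10-15:00, 17:20-20:05.
Rosa ∩ Zara ∩ Erik ∩ Zane: 07:25-09:20, 11:05-13:05, 13:10-15:00, 17:20-20:05.
Rosa ∩ Zara ∩ Erik ∩ Zane ∩ Oliver: 07:25-09:20, 11:05-11:15, 11:30-13:05, 13:10-13:45, 14:20-15:00, 17:20-19:25.
Rosa ∩ Zara ∩ Erik ∩ Zane ∩ Oliver ∩ Viktor: 07:25-09:20, 11:05-11:15, 11:30-13:05, 13:10-13:45, 14:20-15:00, 17:20-19:25.
Those are the intersection windows.
The longest is 17:20-19:25 at 125 minutes.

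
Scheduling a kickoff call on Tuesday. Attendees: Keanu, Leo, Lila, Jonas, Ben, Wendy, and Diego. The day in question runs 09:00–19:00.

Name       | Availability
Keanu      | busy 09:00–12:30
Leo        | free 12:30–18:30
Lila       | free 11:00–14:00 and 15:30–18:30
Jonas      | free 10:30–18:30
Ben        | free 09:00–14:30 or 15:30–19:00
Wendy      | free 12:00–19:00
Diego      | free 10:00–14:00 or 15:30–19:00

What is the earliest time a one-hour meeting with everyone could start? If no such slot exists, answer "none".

12:30

Keanu free: 12:30-19:00 (invert busy blocks within the working day).
Leo free: 12:30-18:30.
Lila free: 11:00-14:00, 15:30-18:30.
Jonas free: 10:30-18:30.
Ben free: 09:00-14:30, 15:30-19:00.
Wendy free: 12:00-19:00.
Diego free: 10:00-14:00, 15:30-19:00.
Keanu ∩ Leo: 12:30-18:30.
Keanu ∩ Leo ∩ Lila: 12:30-14:00, 15:30-18:30.
Keanu ∩ Leo ∩ Lila ∩ Jonas: 12:30-14:00, 15:30-18:30.
Keanu ∩ Leo ∩ Lila ∩ Jonas ∩ Ben: 12:30-14:00, 15:30-18:30.
Keanu ∩ Leo ∩ Lila ∩ Jonas ∩ Ben ∩ Wendy: 12:30-14:00, 15:30-18:30.
Keanu ∩ Leo ∩ Lila ∩ Jonas ∩ Ben ∩ Wendy ∩ Diego: 12:30-14:00, 15:30-18:30.
The first common window of at least 60 minutes is 12:30-14:00, so the earliest start is 12:30.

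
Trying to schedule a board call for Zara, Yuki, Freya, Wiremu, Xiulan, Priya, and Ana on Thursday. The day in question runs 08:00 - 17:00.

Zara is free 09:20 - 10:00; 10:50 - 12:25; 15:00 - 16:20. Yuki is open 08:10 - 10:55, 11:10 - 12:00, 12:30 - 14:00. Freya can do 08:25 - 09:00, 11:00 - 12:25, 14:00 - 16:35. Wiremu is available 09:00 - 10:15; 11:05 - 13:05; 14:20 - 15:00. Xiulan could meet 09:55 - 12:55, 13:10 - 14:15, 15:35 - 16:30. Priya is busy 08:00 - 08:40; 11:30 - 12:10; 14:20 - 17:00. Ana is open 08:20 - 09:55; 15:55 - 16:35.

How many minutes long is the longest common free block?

Zara free: 09:20-10:00, 10:50-12:25, 15:00-16:20.
Yuki free: 08:10-10:55, 11:10-12:00, 12:30-14:00.
Freya free: 08:25-09:00, 11:00-12:25, 14:00-16:35.
Wiremu free: 09:00-10:15, 11:05-13:05, 14:20-15:00.
Xiulan free: 09:55-12:55, 13:10-14:15, 15:35-16:30.
Priya free: 08:40-11:30, 12:10-14:20 (invert busy blocks within the working day).
Ana free: 08:20-09:55, 15:55-16:35.
Zara ∩ Yuki: 09:20-10:00, 10:50-10:55, 11:10-12:00.
Zara ∩ Yuki ∩ Freya: 11:10-12:00.
Zara ∩ Yuki ∩ Freya ∩ Wiremu: 11:10-12:00.
Zara ∩ Yuki ∩ Freya ∩ Wiremu ∩ Xiulan: 11:10-12:00.
Zara ∩ Yuki ∩ Freya ∩ Wiremu ∩ Xiulan ∩ Priya: 11:10-11:30.
Zara ∩ Yuki ∩ Freya ∩ Wiremu ∩ Xiulan ∩ Priya ∩ Ana: ∅.
There is no time when everyone is free.
No common window exists, so the longest block is 0 minutes.

0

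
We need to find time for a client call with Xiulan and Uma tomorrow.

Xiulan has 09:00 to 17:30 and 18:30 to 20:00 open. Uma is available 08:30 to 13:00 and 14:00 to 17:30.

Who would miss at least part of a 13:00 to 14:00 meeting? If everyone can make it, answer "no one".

Uma

Xiulan: free for 13:00-14:00. Uma: not fully free for 13:00-14:00.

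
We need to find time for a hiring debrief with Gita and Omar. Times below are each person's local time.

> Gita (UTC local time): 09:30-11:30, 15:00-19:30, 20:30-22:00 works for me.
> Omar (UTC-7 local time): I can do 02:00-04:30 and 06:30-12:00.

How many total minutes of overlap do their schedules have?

360

Gita in UTC: 09:30-11:30, 15:00-19:30, 20:30-22:00.
Omar in UTC: 09:00-11:30, 13:30-19:00 (add 7h to convert from UTC-7).
Gita ∩ Omar: 09:30-11:30, 15:00-19:00.
So the common availability across everyone is 09:30-11:30, 15:00-19:00.
Summing the common windows: 120 + 240 = 360 minutes.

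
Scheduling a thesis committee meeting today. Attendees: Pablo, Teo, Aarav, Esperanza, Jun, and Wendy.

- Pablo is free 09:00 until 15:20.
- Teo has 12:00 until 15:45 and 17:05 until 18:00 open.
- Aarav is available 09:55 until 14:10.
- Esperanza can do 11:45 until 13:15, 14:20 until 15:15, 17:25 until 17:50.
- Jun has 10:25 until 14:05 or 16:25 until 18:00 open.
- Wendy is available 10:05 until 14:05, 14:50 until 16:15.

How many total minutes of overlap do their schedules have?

Pablo ∩ Teo: 12:00-15:20.
Pablo ∩ Teo ∩ Aarav: 12:00-14:10.
Pablo ∩ Teo ∩ Aarav ∩ Esperanza: 12:00-13:15.
Pablo ∩ Teo ∩ Aarav ∩ Esperanza ∩ Jun: 12:00-13:15.
Pablo ∩ Teo ∩ Aarav ∩ Esperanza ∩ Jun ∩ Wendy: 12:00-13:15.
That's a single block of 75 minutes.

75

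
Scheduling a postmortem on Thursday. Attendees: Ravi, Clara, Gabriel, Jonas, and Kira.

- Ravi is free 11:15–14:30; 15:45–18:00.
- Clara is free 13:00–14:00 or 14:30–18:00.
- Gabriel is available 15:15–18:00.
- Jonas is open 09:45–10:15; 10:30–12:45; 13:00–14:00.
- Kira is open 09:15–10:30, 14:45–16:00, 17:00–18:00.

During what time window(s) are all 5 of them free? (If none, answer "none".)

Ravi ∩ Clara: 13:00-14:00, 15:45-18:00.
Ravi ∩ Clara ∩ Gabriel: 15:45-18:00.
Ravi ∩ Clara ∩ Gabriel ∩ Jonas: ∅.
Ravi ∩ Clara ∩ Gabriel ∩ Jonas ∩ Kira: ∅.
There is no time when everyone is free.

none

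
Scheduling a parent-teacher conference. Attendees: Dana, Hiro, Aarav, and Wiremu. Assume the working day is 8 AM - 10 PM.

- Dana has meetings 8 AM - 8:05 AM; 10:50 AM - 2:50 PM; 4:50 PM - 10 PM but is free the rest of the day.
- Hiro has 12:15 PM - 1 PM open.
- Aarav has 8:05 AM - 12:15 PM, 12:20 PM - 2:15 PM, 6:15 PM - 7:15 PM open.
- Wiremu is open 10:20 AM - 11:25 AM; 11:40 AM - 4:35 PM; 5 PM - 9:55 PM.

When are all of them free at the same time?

Dana free: 08:05-10:50, 14:50-16:50 (invert busy blocks within the working day).
Hiro free: 12:15-13:00.
Aarav free: 08:05-12:15, 12:20-14:15, 18:15-19:15.
Wiremu free: 10:20-11:25, 11:40-16:35, 17:00-21:55.
Dana ∩ Hiro: ∅.
Dana ∩ Hiro ∩ Aarav: ∅.
Dana ∩ Hiro ∩ Aarav ∩ Wiremu: ∅.
There is no time when everyone is free.

none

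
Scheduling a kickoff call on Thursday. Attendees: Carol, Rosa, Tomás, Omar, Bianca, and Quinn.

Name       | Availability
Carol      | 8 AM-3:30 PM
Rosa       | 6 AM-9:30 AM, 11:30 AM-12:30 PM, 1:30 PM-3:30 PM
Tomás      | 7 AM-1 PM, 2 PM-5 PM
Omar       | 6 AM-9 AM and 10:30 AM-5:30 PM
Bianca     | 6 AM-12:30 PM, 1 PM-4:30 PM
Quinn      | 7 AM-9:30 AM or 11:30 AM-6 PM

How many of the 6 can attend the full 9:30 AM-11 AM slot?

Carol, Tomás, and Bianca can make the full 09:30-11:00 slot — that's 3.

3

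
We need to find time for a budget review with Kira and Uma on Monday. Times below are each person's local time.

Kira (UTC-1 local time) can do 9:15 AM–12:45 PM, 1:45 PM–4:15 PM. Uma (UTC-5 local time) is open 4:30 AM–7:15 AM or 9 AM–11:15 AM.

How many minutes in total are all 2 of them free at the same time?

Kira in UTC: 10:15-13:45, 14:45-17:15 (add 1h to convert from UTC-1).
Uma in UTC: 09:30-12:15, 14:00-16:15 (add 5h to convert from UTC-5).
Kira ∩ Uma: 10:15-12:15, 14:45-16:15.
Summing the common windows: 120 + 90 = 210 minutes.

210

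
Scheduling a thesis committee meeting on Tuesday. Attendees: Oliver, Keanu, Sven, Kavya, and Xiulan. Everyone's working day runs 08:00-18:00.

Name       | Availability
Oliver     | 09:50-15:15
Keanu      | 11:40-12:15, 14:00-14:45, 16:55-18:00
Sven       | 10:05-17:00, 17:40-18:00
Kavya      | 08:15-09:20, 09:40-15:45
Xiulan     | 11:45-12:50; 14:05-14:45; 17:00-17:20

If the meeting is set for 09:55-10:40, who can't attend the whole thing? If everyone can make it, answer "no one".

Oliver: free for 09:55-10:40. Keanu: not fully free for 09:55-10:40. Sven: not fully free for 09:55-10:40. Kavya: free for 09:55-10:40. Xiulan: not fully free for 09:55-10:40.

Keanu, Sven, Xiulan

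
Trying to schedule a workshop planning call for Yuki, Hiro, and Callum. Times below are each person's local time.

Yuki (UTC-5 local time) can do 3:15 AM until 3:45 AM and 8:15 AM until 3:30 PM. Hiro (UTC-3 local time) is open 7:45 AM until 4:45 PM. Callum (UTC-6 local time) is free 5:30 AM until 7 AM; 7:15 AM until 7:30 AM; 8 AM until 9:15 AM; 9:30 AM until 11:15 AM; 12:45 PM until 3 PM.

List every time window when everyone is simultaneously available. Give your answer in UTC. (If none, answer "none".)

Yuki in UTC: 08:15-08:45, 13:15-20:30 (add 5h to convert from UTC-5).
Hiro in UTC: 10:45-19:45 (add 3h to convert from UTC-3).
Callum in UTC: 11:30-13:00, 13:15-13:30, 14:00-15:15, 15:30-17:15, 18:45-21:00 (add 6h to convert from UTC-6).
Yuki ∩ Hiro: 13:15-19:45.
Yuki ∩ Hiro ∩ Callum: 13:15-13:30, 14:00-15:15, 15:30-17:15, 18:45-19:45.

13:15-13:30, 14:00-15:15, 15:30-17:15, 18:45-19:45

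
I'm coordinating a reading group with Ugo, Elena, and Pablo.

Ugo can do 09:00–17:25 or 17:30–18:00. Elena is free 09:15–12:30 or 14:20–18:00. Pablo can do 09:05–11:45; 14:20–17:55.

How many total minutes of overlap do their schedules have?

360

Ugo ∩ Elena: 09:15-12:30, 14:20-17:25, 17:30-18:00.
Ugo ∩ Elena ∩ Pablo: 09:15-11:45, 14:20-17:25, 17:30-17:55.
Those are the intersection windows.
Summing the common windows: 150 + 185 + 25 = 360 minutes.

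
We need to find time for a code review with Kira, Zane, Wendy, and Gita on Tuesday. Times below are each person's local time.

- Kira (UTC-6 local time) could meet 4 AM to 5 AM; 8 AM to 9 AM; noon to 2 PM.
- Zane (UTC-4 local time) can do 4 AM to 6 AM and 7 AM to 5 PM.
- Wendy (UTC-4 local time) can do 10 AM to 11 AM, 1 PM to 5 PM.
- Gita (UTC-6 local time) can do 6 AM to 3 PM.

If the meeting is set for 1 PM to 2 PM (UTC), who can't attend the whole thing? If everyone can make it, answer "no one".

Kira in UTC: 10:00-11:00, 14:00-15:00, 18:00-20:00 (add 6h to convert from UTC-6).
Zane in UTC: 08:00-10:00, 11:00-21:00 (add 4h to convert from UTC-4).
Wendy in UTC: 14:00-15:00, 17:00-21:00 (add 4h to convert from UTC-4).
Gita in UTC: 12:00-21:00 (add 6h to convert from UTC-6).
Kira: not fully free for 13:00-14:00. Zane: free for 13:00-14:00. Wendy: not fully free for 13:00-14:00. Gita: free for 13:00-14:00.

Kira, Wendy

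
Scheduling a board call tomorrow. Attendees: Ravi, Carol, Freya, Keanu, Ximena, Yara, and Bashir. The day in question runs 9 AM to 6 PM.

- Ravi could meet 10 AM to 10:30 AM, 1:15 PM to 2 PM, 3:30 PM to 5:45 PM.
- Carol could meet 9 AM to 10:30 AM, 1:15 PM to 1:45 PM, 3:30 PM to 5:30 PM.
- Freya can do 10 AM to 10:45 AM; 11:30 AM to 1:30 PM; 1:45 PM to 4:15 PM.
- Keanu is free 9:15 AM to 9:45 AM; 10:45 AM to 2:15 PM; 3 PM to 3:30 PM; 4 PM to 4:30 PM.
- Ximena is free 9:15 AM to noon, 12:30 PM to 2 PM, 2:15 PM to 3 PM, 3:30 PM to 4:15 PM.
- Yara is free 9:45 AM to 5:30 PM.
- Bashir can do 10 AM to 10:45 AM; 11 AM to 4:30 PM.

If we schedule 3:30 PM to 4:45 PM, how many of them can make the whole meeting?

3

Ravi, Carol, and Yara can make the full 15:30-16:45 slot — that's 3.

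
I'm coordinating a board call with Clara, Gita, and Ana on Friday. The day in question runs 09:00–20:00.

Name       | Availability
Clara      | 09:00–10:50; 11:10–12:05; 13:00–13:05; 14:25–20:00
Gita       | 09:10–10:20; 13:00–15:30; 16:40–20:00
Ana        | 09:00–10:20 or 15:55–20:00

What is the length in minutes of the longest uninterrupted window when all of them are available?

200

Clara ∩ Gita: 09:10-10:20, 13:00-13:05, 14:25-15:30, 16:40-20:00.
Clara ∩ Gita ∩ Ana: 09:10-10:20, 16:40-20:00.
The longest is 16:40-20:00 at 200 minutes.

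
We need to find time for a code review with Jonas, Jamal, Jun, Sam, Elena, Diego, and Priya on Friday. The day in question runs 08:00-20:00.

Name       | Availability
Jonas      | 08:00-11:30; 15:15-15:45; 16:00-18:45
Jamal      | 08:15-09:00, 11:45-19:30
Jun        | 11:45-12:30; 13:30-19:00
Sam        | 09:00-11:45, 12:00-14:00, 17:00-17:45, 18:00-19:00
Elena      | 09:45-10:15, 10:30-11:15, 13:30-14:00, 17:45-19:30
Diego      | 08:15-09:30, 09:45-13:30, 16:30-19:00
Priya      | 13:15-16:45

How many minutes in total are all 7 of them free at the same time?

0

Jonas ∩ Jamal: 08:15-09:00, 15:15-15:45, 16:00-18:45.
Jonas ∩ Jamal ∩ Jun: 15:15-15:45, 16:00-18:45.
Jonas ∩ Jamal ∩ Jun ∩ Sam: 17:00-17:45, 18:00-18:45.
Jonas ∩ Jamal ∩ Jun ∩ Sam ∩ Elena: 18:00-18:45.
Jonas ∩ Jamal ∩ Jun ∩ Sam ∩ Elena ∩ Diego: 18:00-18:45.
Jonas ∩ Jamal ∩ Jun ∩ Sam ∩ Elena ∩ Diego ∩ Priya: ∅.
There is no time when everyone is free.
There is no common window, so the total is 0 minutes.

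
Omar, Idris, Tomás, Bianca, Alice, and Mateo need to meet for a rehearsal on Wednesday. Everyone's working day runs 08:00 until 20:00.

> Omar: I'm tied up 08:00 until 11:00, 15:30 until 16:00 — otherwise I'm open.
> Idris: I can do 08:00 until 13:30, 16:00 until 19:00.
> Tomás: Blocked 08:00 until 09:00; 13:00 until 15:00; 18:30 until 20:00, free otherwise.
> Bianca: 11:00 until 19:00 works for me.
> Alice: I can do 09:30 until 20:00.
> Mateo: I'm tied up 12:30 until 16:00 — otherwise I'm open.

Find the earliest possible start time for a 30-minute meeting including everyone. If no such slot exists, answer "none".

Omar free: 11:00-15:30, 16:00-20:00 (invert busy blocks within the working day).
Idris free: 08:00-13:30, 16:00-19:00.
Tomás free: 09:00-13:00, 15:00-18:30 (invert busy blocks within the working day).
Bianca free: 11:00-19:00.
Alice free: 09:30-20:00.
Mateo free: 08:00-12:30, 16:00-20:00 (invert busy blocks within the working day).
Omar ∩ Idris: 11:00-13:30, 16:00-19:00.
Omar ∩ Idris ∩ Tomás: 11:00-13:00, 16:00-18:30.
Omar ∩ Idris ∩ Tomás ∩ Bianca: 11:00-13:00, 16:00-18:30.
Omar ∩ Idris ∩ Tomás ∩ Bianca ∩ Alice: 11:00-13:00, 16:00-18:30.
Omar ∩ Idris ∩ Tomás ∩ Bianca ∩ Alice ∩ Mateo: 11:00-12:30, 16:00-18:30.
The first common window of at least 30 minutes is 11:00-12:30, so the earliest start is 11:00.

11:00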